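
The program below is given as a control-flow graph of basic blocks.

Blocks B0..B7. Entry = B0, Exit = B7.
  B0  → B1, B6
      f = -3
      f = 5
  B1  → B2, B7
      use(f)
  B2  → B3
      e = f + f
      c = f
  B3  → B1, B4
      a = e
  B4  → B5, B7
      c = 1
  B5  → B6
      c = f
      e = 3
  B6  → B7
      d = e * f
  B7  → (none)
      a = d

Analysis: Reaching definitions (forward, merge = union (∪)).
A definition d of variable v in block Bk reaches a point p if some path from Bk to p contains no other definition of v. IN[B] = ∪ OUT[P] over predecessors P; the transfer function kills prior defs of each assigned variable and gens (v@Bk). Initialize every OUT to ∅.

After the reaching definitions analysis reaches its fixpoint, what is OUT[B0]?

Fixpoint table:
  B0: | IN={} | OUT={f@B0}
  B1: | IN={a@B3, c@B2, e@B2, f@B0} | OUT={a@B3, c@B2, e@B2, f@B0}
  B2: | IN={a@B3, c@B2, e@B2, f@B0} | OUT={a@B3, c@B2, e@B2, f@B0}
  B3: | IN={a@B3, c@B2, e@B2, f@B0} | OUT={a@B3, c@B2, e@B2, f@B0}
  B4: | IN={a@B3, c@B2, e@B2, f@B0} | OUT={a@B3, c@B4, e@B2, f@B0}
  B5: | IN={a@B3, c@B4, e@B2, f@B0} | OUT={a@B3, c@B5, e@B5, f@B0}
  B6: | IN={a@B3, c@B5, e@B5, f@B0} | OUT={a@B3, c@B5, d@B6, e@B5, f@B0}
  B7: | IN={a@B3, c@B2, c@B4, c@B5, d@B6, e@B2, e@B5, f@B0} | OUT={a@B7, c@B2, c@B4, c@B5, d@B6, e@B2, e@B5, f@B0}

B0 is the boundary node: IN[B0] = {}
Applying B0's transfer function to that IN value gives OUT[B0] (row B0 above).

Answer: {f@B0}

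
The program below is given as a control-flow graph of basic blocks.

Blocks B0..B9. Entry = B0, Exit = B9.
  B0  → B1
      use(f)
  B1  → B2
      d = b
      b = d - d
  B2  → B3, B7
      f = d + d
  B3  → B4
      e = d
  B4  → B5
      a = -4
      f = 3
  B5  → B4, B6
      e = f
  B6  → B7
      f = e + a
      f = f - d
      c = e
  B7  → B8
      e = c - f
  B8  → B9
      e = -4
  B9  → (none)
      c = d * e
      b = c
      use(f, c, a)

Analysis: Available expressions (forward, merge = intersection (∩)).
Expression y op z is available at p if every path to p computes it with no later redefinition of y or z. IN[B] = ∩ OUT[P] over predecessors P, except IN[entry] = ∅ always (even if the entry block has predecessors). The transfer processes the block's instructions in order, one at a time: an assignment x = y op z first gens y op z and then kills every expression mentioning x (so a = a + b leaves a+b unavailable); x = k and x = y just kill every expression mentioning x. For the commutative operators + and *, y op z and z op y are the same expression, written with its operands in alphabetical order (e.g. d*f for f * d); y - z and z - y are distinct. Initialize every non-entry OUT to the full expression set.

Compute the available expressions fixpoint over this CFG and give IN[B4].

Answer: {d+d, d-d}

Derivation:
Fixpoint table:
  B0:   IN={}   OUT={}
  B1:   IN={}   OUT={d-d}
  B2:   IN={d-d}   OUT={d+d, d-d}
  B3:   IN={d+d, d-d}   OUT={d+d, d-d}
  B4:   IN={d+d, d-d}   OUT={d+d, d-d}
  B5:   IN={d+d, d-d}   OUT={d+d, d-d}
  B6:   IN={d+d, d-d}   OUT={a+e, d+d, d-d}
  B7:   IN={d+d, d-d}   OUT={c-f, d+d, d-d}
  B8:   IN={c-f, d+d, d-d}   OUT={c-f, d+d, d-d}
  B9:   IN={c-f, d+d, d-d}   OUT={d*e, d+d, d-d}

Merge at B4: IN[B4] = OUT[B3] ∩ OUT[B5] = {d+d, d-d}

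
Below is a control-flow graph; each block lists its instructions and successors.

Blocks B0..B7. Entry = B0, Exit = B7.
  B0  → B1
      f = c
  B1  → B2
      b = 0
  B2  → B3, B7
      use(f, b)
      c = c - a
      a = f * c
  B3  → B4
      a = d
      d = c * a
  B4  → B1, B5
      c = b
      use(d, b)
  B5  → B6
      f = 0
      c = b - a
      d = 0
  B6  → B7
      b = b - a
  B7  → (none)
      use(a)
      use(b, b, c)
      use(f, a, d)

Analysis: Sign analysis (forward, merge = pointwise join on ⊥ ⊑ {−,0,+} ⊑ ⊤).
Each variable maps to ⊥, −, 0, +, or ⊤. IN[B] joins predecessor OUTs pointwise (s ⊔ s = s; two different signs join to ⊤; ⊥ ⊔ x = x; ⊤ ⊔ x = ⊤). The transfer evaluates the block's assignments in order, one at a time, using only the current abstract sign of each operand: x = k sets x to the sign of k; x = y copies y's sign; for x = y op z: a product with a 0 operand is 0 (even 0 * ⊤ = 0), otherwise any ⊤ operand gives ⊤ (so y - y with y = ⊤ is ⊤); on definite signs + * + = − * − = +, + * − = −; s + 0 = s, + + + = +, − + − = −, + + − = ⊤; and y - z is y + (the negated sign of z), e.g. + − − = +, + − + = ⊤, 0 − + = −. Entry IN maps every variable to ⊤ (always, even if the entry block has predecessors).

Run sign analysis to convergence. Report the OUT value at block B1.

Answer: {a: ⊤, b: 0, c: ⊤, d: ⊤, e: ⊤, f: ⊤}

Derivation:
Fixpoint table:
  B0:   IN=(all ⊤)   OUT=(all ⊤)
  B1:   IN=(all ⊤)   OUT={b:0; rest ⊤}
  B2:   IN={b:0; rest ⊤}   OUT={b:0; rest ⊤}
  B3:   IN={b:0; rest ⊤}   OUT={b:0; rest ⊤}
  B4:   IN={b:0; rest ⊤}   OUT={b:0, c:0; rest ⊤}
  B5:   IN={b:0, c:0; rest ⊤}   OUT={b:0, d:0, f:0; rest ⊤}
  B6:   IN={b:0, d:0, f:0; rest ⊤}   OUT={d:0, f:0; rest ⊤}
  B7:   IN=(all ⊤)   OUT=(all ⊤)

Merge at B1: IN[B1] = OUT[B0] ⊔ OUT[B4] = {a: ⊤, b: ⊤, c: ⊤, d: ⊤, e: ⊤, f: ⊤}
Applying B1's transfer function to that IN value gives OUT[B1] (row B1 above).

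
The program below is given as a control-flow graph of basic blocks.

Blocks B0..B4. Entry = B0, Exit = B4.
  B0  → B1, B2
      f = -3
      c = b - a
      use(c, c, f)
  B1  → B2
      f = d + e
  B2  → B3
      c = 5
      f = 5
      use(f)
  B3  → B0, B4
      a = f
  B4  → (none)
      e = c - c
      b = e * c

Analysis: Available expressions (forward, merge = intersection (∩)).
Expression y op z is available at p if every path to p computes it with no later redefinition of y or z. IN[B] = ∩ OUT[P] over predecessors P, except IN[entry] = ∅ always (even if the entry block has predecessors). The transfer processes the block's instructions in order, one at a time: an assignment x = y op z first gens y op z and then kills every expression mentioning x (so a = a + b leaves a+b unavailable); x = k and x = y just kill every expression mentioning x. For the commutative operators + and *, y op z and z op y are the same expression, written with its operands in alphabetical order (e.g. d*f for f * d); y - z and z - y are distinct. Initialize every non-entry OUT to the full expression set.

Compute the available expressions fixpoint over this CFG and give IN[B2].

Fixpoint table:
  B0: | IN={} | OUT={b-a}
  B1: | IN={b-a} | OUT={b-a, d+e}
  B2: | IN={b-a} | OUT={b-a}
  B3: | IN={b-a} | OUT={}
  B4: | IN={} | OUT={c*e, c-c}

Merge at B2: IN[B2] = OUT[B0] ∩ OUT[B1] = {b-a}

Answer: {b-a}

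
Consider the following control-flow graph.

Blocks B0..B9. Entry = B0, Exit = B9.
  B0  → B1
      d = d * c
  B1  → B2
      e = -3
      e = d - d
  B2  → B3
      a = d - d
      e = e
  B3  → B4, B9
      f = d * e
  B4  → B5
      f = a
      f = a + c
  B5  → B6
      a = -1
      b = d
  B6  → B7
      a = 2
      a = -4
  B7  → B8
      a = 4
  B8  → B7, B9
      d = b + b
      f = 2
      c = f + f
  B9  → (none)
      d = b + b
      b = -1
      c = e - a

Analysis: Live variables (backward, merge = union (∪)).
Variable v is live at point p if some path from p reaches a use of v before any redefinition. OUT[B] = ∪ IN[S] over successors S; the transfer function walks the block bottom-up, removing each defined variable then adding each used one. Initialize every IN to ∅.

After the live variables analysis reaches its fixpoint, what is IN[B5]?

Converged values:
  B0: | IN={b, c, d} | OUT={b, c, d}
  B1: | IN={b, c, d} | OUT={b, c, d, e}
  B2: | IN={b, c, d, e} | OUT={a, b, c, d, e}
  B3: | IN={a, b, c, d, e} | OUT={a, b, c, d, e}
  B4: | IN={a, c, d, e} | OUT={d, e}
  B5: | IN={d, e} | OUT={b, e}
  B6: | IN={b, e} | OUT={b, e}
  B7: | IN={b, e} | OUT={a, b, e}
  B8: | IN={a, b, e} | OUT={a, b, e}
  B9: | IN={a, b, e} | OUT={}

Merge at B5: OUT[B5] = IN[B6] = {b, e}
Applying B5's transfer function to that OUT value gives IN[B5] (row B5 above).

Answer: {d, e}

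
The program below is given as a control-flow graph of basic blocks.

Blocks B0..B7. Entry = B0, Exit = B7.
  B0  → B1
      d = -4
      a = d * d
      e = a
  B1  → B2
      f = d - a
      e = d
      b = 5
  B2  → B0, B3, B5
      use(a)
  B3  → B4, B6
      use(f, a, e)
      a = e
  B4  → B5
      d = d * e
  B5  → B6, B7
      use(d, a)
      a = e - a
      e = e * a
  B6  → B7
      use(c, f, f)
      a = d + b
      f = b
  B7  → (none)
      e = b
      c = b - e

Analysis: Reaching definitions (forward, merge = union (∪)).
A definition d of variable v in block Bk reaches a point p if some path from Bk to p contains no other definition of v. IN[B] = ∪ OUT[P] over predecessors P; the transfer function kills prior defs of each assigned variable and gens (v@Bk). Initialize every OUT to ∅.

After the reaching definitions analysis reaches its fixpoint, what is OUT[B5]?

Answer: {a@B5, b@B1, d@B0, d@B4, e@B5, f@B1}

Working:
Per-block solution:
  B0:   IN={a@B0, b@B1, d@B0, e@B1, f@B1}   OUT={a@B0, b@B1, d@B0, e@B0, f@B1}
  B1:   IN={a@B0, b@B1, d@B0, e@B0, f@B1}   OUT={a@B0, b@B1, d@B0, e@B1, f@B1}
  B2:   IN={a@B0, b@B1, d@B0, e@B1, f@B1}   OUT={a@B0, b@B1, d@B0, e@B1, f@B1}
  B3:   IN={a@B0, b@B1, d@B0, e@B1, f@B1}   OUT={a@B3, b@B1, d@B0, e@B1, f@B1}
  B4:   IN={a@B3, b@B1, d@B0, e@B1, f@B1}   OUT={a@B3, b@B1, d@B4, e@B1, f@B1}
  B5:   IN={a@B0, a@B3, b@B1, d@B0, d@B4, e@B1, f@B1}   OUT={a@B5, b@B1, d@B0, d@B4, e@B5, f@B1}
  B6:   IN={a@B3, a@B5, b@B1, d@B0, d@B4, e@B1, e@B5, f@B1}   OUT={a@B6, b@B1, d@B0, d@B4, e@B1, e@B5, f@B6}
  B7:   IN={a@B5, a@B6, b@B1, d@B0, d@B4, e@B1, e@B5, f@B1, f@B6}   OUT={a@B5, a@B6, b@B1, c@B7, d@B0, d@B4, e@B7, f@B1, f@B6}

Merge at B5: IN[B5] = OUT[B2] ⊔ OUT[B4] = {a@B0, a@B3, b@B1, d@B0, d@B4, e@B1, f@B1}
Applying B5's transfer function to that IN value gives OUT[B5] (row B5 above).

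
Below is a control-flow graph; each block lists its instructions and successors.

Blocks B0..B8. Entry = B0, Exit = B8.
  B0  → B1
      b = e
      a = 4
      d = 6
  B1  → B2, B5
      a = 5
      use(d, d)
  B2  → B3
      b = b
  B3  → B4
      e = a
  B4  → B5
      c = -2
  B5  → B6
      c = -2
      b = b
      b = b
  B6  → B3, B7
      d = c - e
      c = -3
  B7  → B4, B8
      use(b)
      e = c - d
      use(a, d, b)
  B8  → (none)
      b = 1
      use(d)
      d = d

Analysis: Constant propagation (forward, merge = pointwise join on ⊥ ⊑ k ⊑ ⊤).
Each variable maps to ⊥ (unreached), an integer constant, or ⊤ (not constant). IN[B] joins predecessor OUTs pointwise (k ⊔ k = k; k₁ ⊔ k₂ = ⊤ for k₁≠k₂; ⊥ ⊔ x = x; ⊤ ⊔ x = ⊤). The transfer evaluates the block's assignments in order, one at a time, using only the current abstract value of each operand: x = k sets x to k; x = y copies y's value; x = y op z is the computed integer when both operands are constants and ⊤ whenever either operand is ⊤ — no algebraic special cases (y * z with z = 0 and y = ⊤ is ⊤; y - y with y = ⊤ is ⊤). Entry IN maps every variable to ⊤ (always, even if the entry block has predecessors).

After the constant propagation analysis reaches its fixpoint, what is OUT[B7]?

Fixpoint table:
  B0:   IN=(all ⊤)   OUT={a:4, d:6; rest ⊤}
  B1:   IN={a:4, d:6; rest ⊤}   OUT={a:5, d:6; rest ⊤}
  B2:   IN={a:5, d:6; rest ⊤}   OUT={a:5, d:6; rest ⊤}
  B3:   IN={a:5; rest ⊤}   OUT={a:5, e:5; rest ⊤}
  B4:   IN={a:5; rest ⊤}   OUT={a:5, c:-2; rest ⊤}
  B5:   IN={a:5; rest ⊤}   OUT={a:5, c:-2; rest ⊤}
  B6:   IN={a:5, c:-2; rest ⊤}   OUT={a:5, c:-3; rest ⊤}
  B7:   IN={a:5, c:-3; rest ⊤}   OUT={a:5, c:-3; rest ⊤}
  B8:   IN={a:5, c:-3; rest ⊤}   OUT={a:5, b:1, c:-3; rest ⊤}

Merge at B7: IN[B7] = OUT[B6] = {a: 5, b: ⊤, c: -3, d: ⊤, e: ⊤, f: ⊤}
Applying B7's transfer function to that IN value gives OUT[B7] (row B7 above).

Answer: {a: 5, b: ⊤, c: -3, d: ⊤, e: ⊤, f: ⊤}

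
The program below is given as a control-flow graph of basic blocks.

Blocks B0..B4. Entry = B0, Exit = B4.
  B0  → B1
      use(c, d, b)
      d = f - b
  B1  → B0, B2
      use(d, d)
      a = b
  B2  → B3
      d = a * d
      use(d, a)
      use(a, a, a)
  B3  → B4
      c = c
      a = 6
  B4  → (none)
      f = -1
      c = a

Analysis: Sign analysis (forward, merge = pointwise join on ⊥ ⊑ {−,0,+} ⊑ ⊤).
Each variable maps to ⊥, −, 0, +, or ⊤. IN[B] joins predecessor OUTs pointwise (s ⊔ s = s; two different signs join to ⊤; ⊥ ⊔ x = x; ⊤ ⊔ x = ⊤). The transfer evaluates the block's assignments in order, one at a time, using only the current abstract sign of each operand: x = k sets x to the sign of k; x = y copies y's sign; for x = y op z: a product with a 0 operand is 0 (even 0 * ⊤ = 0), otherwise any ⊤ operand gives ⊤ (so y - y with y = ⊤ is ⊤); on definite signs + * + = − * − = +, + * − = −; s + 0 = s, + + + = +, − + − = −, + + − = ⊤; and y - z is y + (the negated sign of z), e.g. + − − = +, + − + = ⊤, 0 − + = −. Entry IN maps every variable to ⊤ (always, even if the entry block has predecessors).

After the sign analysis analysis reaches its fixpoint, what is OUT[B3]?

Converged values:
  B0:  IN=(all ⊤)  OUT=(all ⊤)
  B1:  IN=(all ⊤)  OUT=(all ⊤)
  B2:  IN=(all ⊤)  OUT=(all ⊤)
  B3:  IN=(all ⊤)  OUT={a:+; rest ⊤}
  B4:  IN={a:+; rest ⊤}  OUT={a:+, c:+, f:-; rest ⊤}

Merge at B3: IN[B3] = OUT[B2] = {a: ⊤, b: ⊤, c: ⊤, d: ⊤, e: ⊤, f: ⊤}
Applying B3's transfer function to that IN value gives OUT[B3] (row B3 above).

Answer: {a: +, b: ⊤, c: ⊤, d: ⊤, e: ⊤, f: ⊤}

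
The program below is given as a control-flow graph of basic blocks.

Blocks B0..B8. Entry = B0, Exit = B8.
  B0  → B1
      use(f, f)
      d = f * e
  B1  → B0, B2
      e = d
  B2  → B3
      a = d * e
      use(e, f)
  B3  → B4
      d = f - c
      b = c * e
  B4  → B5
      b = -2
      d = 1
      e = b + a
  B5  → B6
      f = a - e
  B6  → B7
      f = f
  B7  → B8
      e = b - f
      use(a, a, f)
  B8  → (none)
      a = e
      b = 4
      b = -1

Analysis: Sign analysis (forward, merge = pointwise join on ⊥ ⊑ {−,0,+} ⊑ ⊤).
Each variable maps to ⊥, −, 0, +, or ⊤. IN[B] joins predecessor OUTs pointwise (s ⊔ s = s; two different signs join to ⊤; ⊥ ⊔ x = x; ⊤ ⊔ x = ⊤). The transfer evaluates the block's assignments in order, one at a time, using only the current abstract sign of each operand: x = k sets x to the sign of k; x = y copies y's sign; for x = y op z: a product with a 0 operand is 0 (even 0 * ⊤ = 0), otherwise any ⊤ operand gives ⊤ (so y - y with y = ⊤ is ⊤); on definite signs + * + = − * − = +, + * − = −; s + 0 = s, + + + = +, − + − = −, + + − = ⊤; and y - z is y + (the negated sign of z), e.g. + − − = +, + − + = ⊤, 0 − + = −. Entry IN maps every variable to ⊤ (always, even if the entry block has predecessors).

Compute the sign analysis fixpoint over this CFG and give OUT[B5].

Answer: {a: ⊤, b: -, c: ⊤, d: +, e: ⊤, f: ⊤}

Trace:
Fixpoint table:
  B0:  IN=(all ⊤)  OUT=(all ⊤)
  B1:  IN=(all ⊤)  OUT=(all ⊤)
  B2:  IN=(all ⊤)  OUT=(all ⊤)
  B3:  IN=(all ⊤)  OUT=(all ⊤)
  B4:  IN=(all ⊤)  OUT={b:-, d:+; rest ⊤}
  B5:  IN={b:-, d:+; rest ⊤}  OUT={b:-, d:+; rest ⊤}
  B6:  IN={b:-, d:+; rest ⊤}  OUT={b:-, d:+; rest ⊤}
  B7:  IN={b:-, d:+; rest ⊤}  OUT={b:-, d:+; rest ⊤}
  B8:  IN={b:-, d:+; rest ⊤}  OUT={b:-, d:+; rest ⊤}

Merge at B5: IN[B5] = OUT[B4] = {a: ⊤, b: -, c: ⊤, d: +, e: ⊤, f: ⊤}
Applying B5's transfer function to that IN value gives OUT[B5] (row B5 above).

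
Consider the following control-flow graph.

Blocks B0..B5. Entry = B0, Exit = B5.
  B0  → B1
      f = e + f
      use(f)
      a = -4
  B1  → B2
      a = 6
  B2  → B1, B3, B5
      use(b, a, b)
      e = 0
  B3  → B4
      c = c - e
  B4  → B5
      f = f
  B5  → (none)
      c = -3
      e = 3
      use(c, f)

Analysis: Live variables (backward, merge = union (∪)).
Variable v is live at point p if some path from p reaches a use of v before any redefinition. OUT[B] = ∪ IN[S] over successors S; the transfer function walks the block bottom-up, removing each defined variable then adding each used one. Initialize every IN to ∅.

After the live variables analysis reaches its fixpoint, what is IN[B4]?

Per-block solution:
  B0:  IN={b, c, e, f}  OUT={b, c, f}
  B1:  IN={b, c, f}  OUT={a, b, c, f}
  B2:  IN={a, b, c, f}  OUT={b, c, e, f}
  B3:  IN={c, e, f}  OUT={f}
  B4:  IN={f}  OUT={f}
  B5:  IN={f}  OUT={}

Merge at B4: OUT[B4] = IN[B5] = {f}
Applying B4's transfer function to that OUT value gives IN[B4] (row B4 above).

Answer: {f}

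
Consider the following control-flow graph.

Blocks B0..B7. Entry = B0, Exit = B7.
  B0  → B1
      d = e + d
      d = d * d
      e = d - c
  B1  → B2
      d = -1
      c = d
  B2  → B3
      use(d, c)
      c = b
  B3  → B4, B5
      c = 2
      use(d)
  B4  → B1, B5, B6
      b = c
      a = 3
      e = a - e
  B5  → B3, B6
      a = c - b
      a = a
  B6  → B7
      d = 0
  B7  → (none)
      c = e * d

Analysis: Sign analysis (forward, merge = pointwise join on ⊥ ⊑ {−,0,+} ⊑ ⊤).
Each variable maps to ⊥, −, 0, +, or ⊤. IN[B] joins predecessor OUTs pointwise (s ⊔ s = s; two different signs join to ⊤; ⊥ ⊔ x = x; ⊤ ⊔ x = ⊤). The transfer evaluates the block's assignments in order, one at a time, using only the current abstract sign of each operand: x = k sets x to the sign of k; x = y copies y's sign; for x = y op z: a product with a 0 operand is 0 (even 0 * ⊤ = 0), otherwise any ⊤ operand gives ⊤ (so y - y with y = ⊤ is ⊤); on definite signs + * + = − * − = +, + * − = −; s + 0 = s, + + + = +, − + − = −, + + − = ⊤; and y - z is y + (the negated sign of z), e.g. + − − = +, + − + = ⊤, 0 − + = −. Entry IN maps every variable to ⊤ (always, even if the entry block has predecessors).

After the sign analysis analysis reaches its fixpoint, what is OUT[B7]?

Answer: {a: ⊤, b: ⊤, c: 0, d: 0, e: ⊤, f: ⊤}

Trace:
Per-block solution:
  B0:   IN=(all ⊤)   OUT=(all ⊤)
  B1:   IN=(all ⊤)   OUT={c:-, d:-; rest ⊤}
  B2:   IN={c:-, d:-; rest ⊤}   OUT={d:-; rest ⊤}
  B3:   IN={d:-; rest ⊤}   OUT={c:+, d:-; rest ⊤}
  B4:   IN={c:+, d:-; rest ⊤}   OUT={a:+, b:+, c:+, d:-; rest ⊤}
  B5:   IN={c:+, d:-; rest ⊤}   OUT={c:+, d:-; rest ⊤}
  B6:   IN={c:+, d:-; rest ⊤}   OUT={c:+, d:0; rest ⊤}
  B7:   IN={c:+, d:0; rest ⊤}   OUT={c:0, d:0; rest ⊤}

Merge at B7: IN[B7] = OUT[B6] = {a: ⊤, b: ⊤, c: +, d: 0, e: ⊤, f: ⊤}
Applying B7's transfer function to that IN value gives OUT[B7] (row B7 above).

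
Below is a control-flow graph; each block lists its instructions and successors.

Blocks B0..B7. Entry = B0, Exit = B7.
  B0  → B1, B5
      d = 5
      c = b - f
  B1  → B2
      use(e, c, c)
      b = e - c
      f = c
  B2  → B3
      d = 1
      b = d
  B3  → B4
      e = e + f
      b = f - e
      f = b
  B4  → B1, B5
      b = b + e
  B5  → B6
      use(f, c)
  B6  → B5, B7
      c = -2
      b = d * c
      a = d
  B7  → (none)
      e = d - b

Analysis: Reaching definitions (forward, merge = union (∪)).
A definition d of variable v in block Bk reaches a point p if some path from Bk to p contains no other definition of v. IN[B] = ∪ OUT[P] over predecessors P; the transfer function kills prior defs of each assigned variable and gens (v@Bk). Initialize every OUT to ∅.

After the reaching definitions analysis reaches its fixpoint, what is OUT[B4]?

Answer: {b@B4, c@B0, d@B2, e@B3, f@B3}

Derivation:
Converged values:
  B0:  IN={}  OUT={c@B0, d@B0}
  B1:  IN={b@B4, c@B0, d@B0, d@B2, e@B3, f@B3}  OUT={b@B1, c@B0, d@B0, d@B2, e@B3, f@B1}
  B2:  IN={b@B1, c@B0, d@B0, d@B2, e@B3, f@B1}  OUT={b@B2, c@B0, d@B2, e@B3, f@B1}
  B3:  IN={b@B2, c@B0, d@B2, e@B3, f@B1}  OUT={b@B3, c@B0, d@B2, e@B3, f@B3}
  B4:  IN={b@B3, c@B0, d@B2, e@B3, f@B3}  OUT={b@B4, c@B0, d@B2, e@B3, f@B3}
  B5:  IN={a@B6, b@B4, b@B6, c@B0, c@B6, d@B0, d@B2, e@B3, f@B3}  OUT={a@B6, b@B4, b@B6, c@B0, c@B6, d@B0, d@B2, e@B3, f@B3}
  B6:  IN={a@B6, b@B4, b@B6, c@B0, c@B6, d@B0, d@B2, e@B3, f@B3}  OUT={a@B6, b@B6, c@B6, d@B0, d@B2, e@B3, f@B3}
  B7:  IN={a@B6, b@B6, c@B6, d@B0, d@B2, e@B3, f@B3}  OUT={a@B6, b@B6, c@B6, d@B0, d@B2, e@B7, f@B3}

Merge at B4: IN[B4] = OUT[B3] = {b@B3, c@B0, d@B2, e@B3, f@B3}
Applying B4's transfer function to that IN value gives OUT[B4] (row B4 above).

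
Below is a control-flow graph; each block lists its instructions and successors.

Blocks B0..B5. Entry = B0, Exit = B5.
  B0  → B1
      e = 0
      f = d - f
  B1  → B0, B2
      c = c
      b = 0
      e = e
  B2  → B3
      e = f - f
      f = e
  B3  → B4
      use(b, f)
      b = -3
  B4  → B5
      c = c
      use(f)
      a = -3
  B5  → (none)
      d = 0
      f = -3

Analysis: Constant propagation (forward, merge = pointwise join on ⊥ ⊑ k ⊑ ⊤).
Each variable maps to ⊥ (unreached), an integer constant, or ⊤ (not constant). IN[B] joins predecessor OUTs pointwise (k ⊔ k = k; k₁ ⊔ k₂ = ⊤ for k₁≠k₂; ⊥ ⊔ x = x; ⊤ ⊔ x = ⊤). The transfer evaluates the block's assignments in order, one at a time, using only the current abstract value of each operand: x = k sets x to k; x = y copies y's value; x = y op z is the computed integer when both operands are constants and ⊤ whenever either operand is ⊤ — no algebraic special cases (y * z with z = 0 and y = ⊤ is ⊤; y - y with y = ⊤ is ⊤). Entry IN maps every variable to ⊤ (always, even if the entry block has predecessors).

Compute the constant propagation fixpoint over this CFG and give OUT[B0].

Per-block solution:
  B0:   IN=(all ⊤)   OUT={e:0; rest ⊤}
  B1:   IN={e:0; rest ⊤}   OUT={b:0, e:0; rest ⊤}
  B2:   IN={b:0, e:0; rest ⊤}   OUT={b:0; rest ⊤}
  B3:   IN={b:0; rest ⊤}   OUT={b:-3; rest ⊤}
  B4:   IN={b:-3; rest ⊤}   OUT={a:-3, b:-3; rest ⊤}
  B5:   IN={a:-3, b:-3; rest ⊤}   OUT={a:-3, b:-3, d:0, f:-3; rest ⊤}

Merge at B0 (entry node, so the boundary value (all ⊤) is joined with the incoming edge(s)): IN[B0] = (all ⊤) ⊔ OUT[B1] = {a: ⊤, b: ⊤, c: ⊤, d: ⊤, e: ⊤, f: ⊤}
Applying B0's transfer function to that IN value gives OUT[B0] (row B0 above).

Answer: {a: ⊤, b: ⊤, c: ⊤, d: ⊤, e: 0, f: ⊤}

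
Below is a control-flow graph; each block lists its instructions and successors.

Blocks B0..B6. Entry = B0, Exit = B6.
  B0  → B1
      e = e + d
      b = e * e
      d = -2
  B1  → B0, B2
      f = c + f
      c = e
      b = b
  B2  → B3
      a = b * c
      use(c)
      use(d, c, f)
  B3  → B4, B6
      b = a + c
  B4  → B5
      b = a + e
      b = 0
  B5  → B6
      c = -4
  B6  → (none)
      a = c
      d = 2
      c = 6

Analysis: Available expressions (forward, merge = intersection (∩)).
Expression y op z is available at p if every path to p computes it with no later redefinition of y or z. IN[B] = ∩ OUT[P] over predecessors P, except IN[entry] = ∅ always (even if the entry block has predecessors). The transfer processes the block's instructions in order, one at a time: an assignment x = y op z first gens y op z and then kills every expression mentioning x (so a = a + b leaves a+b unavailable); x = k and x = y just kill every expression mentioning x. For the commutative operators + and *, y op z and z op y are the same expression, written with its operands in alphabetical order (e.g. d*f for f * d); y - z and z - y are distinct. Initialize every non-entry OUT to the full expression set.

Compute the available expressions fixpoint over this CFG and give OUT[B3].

Answer: {a+c, e*e}

Derivation:
Converged values:
  B0:  IN={}  OUT={e*e}
  B1:  IN={e*e}  OUT={e*e}
  B2:  IN={e*e}  OUT={b*c, e*e}
  B3:  IN={b*c, e*e}  OUT={a+c, e*e}
  B4:  IN={a+c, e*e}  OUT={a+c, a+e, e*e}
  B5:  IN={a+c, a+e, e*e}  OUT={a+e, e*e}
  B6:  IN={e*e}  OUT={e*e}

Merge at B3: IN[B3] = OUT[B2] = {b*c, e*e}
Applying B3's transfer function to that IN value gives OUT[B3] (row B3 above).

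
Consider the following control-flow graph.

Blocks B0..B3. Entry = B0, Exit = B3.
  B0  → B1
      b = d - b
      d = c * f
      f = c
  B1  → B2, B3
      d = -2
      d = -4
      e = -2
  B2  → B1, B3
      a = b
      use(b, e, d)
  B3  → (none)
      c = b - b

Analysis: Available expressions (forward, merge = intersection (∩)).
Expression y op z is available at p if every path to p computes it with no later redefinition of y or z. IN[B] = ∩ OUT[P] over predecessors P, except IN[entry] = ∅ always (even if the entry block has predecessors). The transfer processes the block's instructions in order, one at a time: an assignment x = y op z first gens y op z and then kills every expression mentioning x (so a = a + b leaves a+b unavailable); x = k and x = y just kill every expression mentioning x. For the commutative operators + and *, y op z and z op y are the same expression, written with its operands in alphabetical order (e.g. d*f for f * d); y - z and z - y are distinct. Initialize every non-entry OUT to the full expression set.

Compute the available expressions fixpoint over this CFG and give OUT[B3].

Converged values:
  B0: | IN={} | OUT={}
  B1: | IN={} | OUT={}
  B2: | IN={} | OUT={}
  B3: | IN={} | OUT={b-b}

Merge at B3: IN[B3] = OUT[B1] ∩ OUT[B2] = {}
Applying B3's transfer function to that IN value gives OUT[B3] (row B3 above).

Answer: {b-b}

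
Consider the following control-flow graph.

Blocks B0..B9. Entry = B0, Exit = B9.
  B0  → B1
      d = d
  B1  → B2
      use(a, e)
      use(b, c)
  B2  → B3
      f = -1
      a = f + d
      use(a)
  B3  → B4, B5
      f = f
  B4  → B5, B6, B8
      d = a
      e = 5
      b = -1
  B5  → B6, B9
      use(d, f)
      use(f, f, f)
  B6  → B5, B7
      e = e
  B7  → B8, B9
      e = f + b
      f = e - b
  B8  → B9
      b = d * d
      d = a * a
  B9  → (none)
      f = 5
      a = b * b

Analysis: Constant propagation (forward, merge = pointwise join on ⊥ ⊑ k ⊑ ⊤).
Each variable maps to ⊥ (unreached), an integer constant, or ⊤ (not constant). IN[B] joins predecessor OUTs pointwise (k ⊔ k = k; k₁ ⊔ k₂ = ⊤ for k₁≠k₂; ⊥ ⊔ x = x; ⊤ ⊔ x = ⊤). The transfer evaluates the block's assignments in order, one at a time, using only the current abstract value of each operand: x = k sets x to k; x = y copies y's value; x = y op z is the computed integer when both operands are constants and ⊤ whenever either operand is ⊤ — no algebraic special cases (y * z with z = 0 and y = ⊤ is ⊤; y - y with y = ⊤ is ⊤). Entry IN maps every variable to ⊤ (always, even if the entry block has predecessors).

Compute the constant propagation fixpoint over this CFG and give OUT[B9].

Converged values:
  B0:   IN=(all ⊤)   OUT=(all ⊤)
  B1:   IN=(all ⊤)   OUT=(all ⊤)
  B2:   IN=(all ⊤)   OUT={f:-1; rest ⊤}
  B3:   IN={f:-1; rest ⊤}   OUT={f:-1; rest ⊤}
  B4:   IN={f:-1; rest ⊤}   OUT={b:-1, e:5, f:-1; rest ⊤}
  B5:   IN={f:-1; rest ⊤}   OUT={f:-1; rest ⊤}
  B6:   IN={f:-1; rest ⊤}   OUT={f:-1; rest ⊤}
  B7:   IN={f:-1; rest ⊤}   OUT=(all ⊤)
  B8:   IN=(all ⊤)   OUT=(all ⊤)
  B9:   IN=(all ⊤)   OUT={f:5; rest ⊤}

Merge at B9: IN[B9] = OUT[B5] ⊔ OUT[B7] ⊔ OUT[B8] = {a: ⊤, b: ⊤, c: ⊤, d: ⊤, e: ⊤, f: ⊤}
Applying B9's transfer function to that IN value gives OUT[B9] (row B9 above).

Answer: {a: ⊤, b: ⊤, c: ⊤, d: ⊤, e: ⊤, f: 5}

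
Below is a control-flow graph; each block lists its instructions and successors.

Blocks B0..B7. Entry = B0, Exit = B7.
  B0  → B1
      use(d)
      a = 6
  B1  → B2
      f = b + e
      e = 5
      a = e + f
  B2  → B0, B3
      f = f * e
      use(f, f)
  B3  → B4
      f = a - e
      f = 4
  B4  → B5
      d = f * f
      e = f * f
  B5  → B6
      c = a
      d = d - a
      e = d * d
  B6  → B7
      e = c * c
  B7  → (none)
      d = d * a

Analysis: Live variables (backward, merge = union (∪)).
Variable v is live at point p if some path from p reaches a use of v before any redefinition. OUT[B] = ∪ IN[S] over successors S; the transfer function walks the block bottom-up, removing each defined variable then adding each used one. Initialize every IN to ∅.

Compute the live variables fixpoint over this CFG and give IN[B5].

Answer: {a, d}

Trace:
Per-block solution:
  B0:  IN={b, d, e}  OUT={b, d, e}
  B1:  IN={b, d, e}  OUT={a, b, d, e, f}
  B2:  IN={a, b, d, e, f}  OUT={a, b, d, e}
  B3:  IN={a, e}  OUT={a, f}
  B4:  IN={a, f}  OUT={a, d}
  B5:  IN={a, d}  OUT={a, c, d}
  B6:  IN={a, c, d}  OUT={a, d}
  B7:  IN={a, d}  OUT={}

Merge at B5: OUT[B5] = IN[B6] = {a, c, d}
Applying B5's transfer function to that OUT value gives IN[B5] (row B5 above).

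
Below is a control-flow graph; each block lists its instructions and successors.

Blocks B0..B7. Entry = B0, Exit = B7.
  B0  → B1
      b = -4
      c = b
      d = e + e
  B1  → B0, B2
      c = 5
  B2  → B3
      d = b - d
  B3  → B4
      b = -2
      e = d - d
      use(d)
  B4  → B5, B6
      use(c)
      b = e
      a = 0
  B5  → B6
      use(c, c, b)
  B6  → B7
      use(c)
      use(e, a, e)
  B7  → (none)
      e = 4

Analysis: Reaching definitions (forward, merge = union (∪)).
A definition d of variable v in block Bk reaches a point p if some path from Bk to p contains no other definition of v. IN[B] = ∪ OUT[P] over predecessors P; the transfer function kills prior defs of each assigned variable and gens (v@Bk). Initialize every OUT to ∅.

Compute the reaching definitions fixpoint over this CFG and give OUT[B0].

Answer: {b@B0, c@B0, d@B0}

Trace:
Fixpoint table:
  B0: | IN={b@B0, c@B1, d@B0} | OUT={b@B0, c@B0, d@B0}
  B1: | IN={b@B0, c@B0, d@B0} | OUT={b@B0, c@B1, d@B0}
  B2: | IN={b@B0, c@B1, d@B0} | OUT={b@B0, c@B1, d@B2}
  B3: | IN={b@B0, c@B1, d@B2} | OUT={b@B3, c@B1, d@B2, e@B3}
  B4: | IN={b@B3, c@B1, d@B2, e@B3} | OUT={a@B4, b@B4, c@B1, d@B2, e@B3}
  B5: | IN={a@B4, b@B4, c@B1, d@B2, e@B3} | OUT={a@B4, b@B4, c@B1, d@B2, e@B3}
  B6: | IN={a@B4, b@B4, c@B1, d@B2, e@B3} | OUT={a@B4, b@B4, c@B1, d@B2, e@B3}
  B7: | IN={a@B4, b@B4, c@B1, d@B2, e@B3} | OUT={a@B4, b@B4, c@B1, d@B2, e@B7}

Merge at B0 (entry node, so the boundary value {} is joined with the incoming edge(s)): IN[B0] = {} ⊔ OUT[B1] = {b@B0, c@B1, d@B0}
Applying B0's transfer function to that IN value gives OUT[B0] (row B0 above).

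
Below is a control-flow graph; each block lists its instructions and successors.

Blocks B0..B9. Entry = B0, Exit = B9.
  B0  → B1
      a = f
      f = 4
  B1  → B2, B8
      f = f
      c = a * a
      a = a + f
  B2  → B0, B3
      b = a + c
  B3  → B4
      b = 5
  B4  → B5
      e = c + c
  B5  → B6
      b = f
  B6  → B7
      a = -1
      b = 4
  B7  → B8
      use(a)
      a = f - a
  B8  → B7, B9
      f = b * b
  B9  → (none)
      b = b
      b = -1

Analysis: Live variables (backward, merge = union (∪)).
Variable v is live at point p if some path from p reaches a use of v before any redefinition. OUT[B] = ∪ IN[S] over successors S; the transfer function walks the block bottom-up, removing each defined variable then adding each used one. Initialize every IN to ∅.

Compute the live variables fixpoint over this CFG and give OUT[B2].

Fixpoint table:
  B0:  IN={b, f}  OUT={a, b, f}
  B1:  IN={a, b, f}  OUT={a, b, c, f}
  B2:  IN={a, c, f}  OUT={b, c, f}
  B3:  IN={c, f}  OUT={c, f}
  B4:  IN={c, f}  OUT={f}
  B5:  IN={f}  OUT={f}
  B6:  IN={f}  OUT={a, b, f}
  B7:  IN={a, b, f}  OUT={a, b}
  B8:  IN={a, b}  OUT={a, b, f}
  B9:  IN={b}  OUT={}

Merge at B2: OUT[B2] = IN[B0] ⊔ IN[B3] = {b, c, f}

Answer: {b, c, f}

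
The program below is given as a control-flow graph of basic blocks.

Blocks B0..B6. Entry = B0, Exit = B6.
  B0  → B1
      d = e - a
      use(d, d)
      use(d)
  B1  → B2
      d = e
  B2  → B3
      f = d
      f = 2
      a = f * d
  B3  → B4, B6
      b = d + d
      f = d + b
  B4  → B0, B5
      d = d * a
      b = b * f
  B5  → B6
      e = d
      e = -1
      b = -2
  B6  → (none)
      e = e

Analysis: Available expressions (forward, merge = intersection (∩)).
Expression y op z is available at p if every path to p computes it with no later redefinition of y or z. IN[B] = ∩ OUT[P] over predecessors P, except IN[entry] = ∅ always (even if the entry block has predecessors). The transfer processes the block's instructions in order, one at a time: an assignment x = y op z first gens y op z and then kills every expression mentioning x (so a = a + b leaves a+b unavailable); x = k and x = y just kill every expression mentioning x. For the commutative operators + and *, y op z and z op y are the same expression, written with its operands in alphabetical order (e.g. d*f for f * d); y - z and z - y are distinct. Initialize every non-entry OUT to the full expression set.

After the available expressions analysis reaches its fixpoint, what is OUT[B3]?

Fixpoint table:
  B0:   IN={}   OUT={e-a}
  B1:   IN={e-a}   OUT={e-a}
  B2:   IN={e-a}   OUT={d*f}
  B3:   IN={d*f}   OUT={b+d, d+d}
  B4:   IN={b+d, d+d}   OUT={}
  B5:   IN={}   OUT={}
  B6:   IN={}   OUT={}

Merge at B3: IN[B3] = OUT[B2] = {d*f}
Applying B3's transfer function to that IN value gives OUT[B3] (row B3 above).

Answer: {b+d, d+d}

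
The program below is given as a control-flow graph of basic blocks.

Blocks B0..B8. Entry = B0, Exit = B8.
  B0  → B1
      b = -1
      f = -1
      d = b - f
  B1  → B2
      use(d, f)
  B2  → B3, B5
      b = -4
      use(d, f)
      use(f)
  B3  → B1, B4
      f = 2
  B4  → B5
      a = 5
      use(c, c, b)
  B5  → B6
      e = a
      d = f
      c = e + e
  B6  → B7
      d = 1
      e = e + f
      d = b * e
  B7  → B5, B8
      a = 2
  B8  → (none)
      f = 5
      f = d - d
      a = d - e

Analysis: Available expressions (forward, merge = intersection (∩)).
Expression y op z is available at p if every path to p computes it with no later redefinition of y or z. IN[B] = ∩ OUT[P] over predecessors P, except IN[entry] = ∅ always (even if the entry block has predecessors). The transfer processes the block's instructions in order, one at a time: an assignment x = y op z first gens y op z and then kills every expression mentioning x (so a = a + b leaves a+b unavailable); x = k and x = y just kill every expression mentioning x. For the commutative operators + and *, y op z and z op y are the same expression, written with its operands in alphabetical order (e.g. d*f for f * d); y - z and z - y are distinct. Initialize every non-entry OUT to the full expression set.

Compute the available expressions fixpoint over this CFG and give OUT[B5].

Fixpoint table:
  B0:  IN={}  OUT={b-f}
  B1:  IN={}  OUT={}
  B2:  IN={}  OUT={}
  B3:  IN={}  OUT={}
  B4:  IN={}  OUT={}
  B5:  IN={}  OUT={e+e}
  B6:  IN={e+e}  OUT={b*e}
  B7:  IN={b*e}  OUT={b*e}
  B8:  IN={b*e}  OUT={b*e, d-d, d-e}

Merge at B5: IN[B5] = OUT[B2] ∩ OUT[B4] ∩ OUT[B7] = {}
Applying B5's transfer function to that IN value gives OUT[B5] (row B5 above).

Answer: {e+e}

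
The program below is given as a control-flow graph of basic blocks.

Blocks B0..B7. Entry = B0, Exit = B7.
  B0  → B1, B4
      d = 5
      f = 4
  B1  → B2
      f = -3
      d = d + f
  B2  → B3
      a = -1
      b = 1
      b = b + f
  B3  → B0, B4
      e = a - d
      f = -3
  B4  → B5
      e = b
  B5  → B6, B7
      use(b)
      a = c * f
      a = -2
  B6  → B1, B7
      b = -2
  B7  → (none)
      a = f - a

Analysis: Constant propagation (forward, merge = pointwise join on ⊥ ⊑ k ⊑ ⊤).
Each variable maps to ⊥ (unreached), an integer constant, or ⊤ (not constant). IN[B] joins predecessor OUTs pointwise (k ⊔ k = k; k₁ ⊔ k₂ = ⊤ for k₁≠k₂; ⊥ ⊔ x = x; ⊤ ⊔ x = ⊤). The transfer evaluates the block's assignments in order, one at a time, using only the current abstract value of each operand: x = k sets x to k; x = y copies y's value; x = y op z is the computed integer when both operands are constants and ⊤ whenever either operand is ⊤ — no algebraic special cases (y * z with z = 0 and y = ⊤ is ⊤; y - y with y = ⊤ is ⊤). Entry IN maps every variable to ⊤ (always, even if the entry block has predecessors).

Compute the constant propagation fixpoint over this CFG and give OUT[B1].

Answer: {a: ⊤, b: ⊤, c: ⊤, d: ⊤, e: ⊤, f: -3}

Trace:
Per-block solution:
  B0:  IN=(all ⊤)  OUT={d:5, f:4; rest ⊤}
  B1:  IN=(all ⊤)  OUT={f:-3; rest ⊤}
  B2:  IN={f:-3; rest ⊤}  OUT={a:-1, b:-2, f:-3; rest ⊤}
  B3:  IN={a:-1, b:-2, f:-3; rest ⊤}  OUT={a:-1, b:-2, f:-3; rest ⊤}
  B4:  IN=(all ⊤)  OUT=(all ⊤)
  B5:  IN=(all ⊤)  OUT={a:-2; rest ⊤}
  B6:  IN={a:-2; rest ⊤}  OUT={a:-2, b:-2; rest ⊤}
  B7:  IN={a:-2; rest ⊤}  OUT=(all ⊤)

Merge at B1: IN[B1] = OUT[B0] ⊔ OUT[B6] = {a: ⊤, b: ⊤, c: ⊤, d: ⊤, e: ⊤, f: ⊤}
Applying B1's transfer function to that IN value gives OUT[B1] (row B1 above).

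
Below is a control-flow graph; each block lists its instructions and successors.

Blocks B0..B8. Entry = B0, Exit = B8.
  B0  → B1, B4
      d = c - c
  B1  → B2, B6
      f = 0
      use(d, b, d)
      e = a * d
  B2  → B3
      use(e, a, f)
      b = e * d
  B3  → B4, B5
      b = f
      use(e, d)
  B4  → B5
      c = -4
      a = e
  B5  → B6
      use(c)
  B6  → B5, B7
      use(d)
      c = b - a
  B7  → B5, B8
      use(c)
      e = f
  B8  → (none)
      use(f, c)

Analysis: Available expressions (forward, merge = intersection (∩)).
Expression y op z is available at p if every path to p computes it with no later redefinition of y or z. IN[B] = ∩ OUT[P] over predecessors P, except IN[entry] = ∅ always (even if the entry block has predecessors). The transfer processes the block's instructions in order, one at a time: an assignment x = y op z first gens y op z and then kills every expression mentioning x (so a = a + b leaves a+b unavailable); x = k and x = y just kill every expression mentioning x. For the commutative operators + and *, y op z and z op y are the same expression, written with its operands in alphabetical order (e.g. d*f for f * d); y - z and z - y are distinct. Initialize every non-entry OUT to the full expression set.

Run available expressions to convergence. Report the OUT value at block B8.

Converged values:
  B0:   IN={}   OUT={c-c}
  B1:   IN={c-c}   OUT={a*d, c-c}
  B2:   IN={a*d, c-c}   OUT={a*d, c-c, d*e}
  B3:   IN={a*d, c-c, d*e}   OUT={a*d, c-c, d*e}
  B4:   IN={c-c}   OUT={}
  B5:   IN={}   OUT={}
  B6:   IN={}   OUT={b-a}
  B7:   IN={b-a}   OUT={b-a}
  B8:   IN={b-a}   OUT={b-a}

Merge at B8: IN[B8] = OUT[B7] = {b-a}
Applying B8's transfer function to that IN value gives OUT[B8] (row B8 above).

Answer: {b-a}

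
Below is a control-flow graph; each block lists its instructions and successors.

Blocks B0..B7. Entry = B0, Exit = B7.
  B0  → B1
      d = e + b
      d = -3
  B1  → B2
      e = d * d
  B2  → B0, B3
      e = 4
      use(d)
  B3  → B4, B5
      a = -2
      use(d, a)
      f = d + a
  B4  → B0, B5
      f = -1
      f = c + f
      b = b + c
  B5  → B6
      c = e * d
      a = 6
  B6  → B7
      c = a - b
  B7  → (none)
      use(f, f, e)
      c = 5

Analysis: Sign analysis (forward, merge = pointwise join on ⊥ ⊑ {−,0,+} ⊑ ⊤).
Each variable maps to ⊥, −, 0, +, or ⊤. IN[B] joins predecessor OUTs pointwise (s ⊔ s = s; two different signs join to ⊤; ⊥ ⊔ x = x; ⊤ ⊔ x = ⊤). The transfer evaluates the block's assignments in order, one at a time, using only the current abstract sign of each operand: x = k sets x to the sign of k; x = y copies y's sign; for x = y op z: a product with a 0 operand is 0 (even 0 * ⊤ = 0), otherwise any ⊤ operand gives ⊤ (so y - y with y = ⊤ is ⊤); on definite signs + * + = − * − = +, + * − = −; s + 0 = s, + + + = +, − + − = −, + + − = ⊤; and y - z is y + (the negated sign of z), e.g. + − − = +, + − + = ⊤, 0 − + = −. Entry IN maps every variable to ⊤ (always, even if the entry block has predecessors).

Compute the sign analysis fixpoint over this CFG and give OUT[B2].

Per-block solution:
  B0: | IN=(all ⊤) | OUT={d:-; rest ⊤}
  B1: | IN={d:-; rest ⊤} | OUT={d:-, e:+; rest ⊤}
  B2: | IN={d:-, e:+; rest ⊤} | OUT={d:-, e:+; rest ⊤}
  B3: | IN={d:-, e:+; rest ⊤} | OUT={a:-, d:-, e:+, f:-; rest ⊤}
  B4: | IN={a:-, d:-, e:+, f:-; rest ⊤} | OUT={a:-, d:-, e:+; rest ⊤}
  B5: | IN={a:-, d:-, e:+; rest ⊤} | OUT={a:+, c:-, d:-, e:+; rest ⊤}
  B6: | IN={a:+, c:-, d:-, e:+; rest ⊤} | OUT={a:+, d:-, e:+; rest ⊤}
  B7: | IN={a:+, d:-, e:+; rest ⊤} | OUT={a:+, c:+, d:-, e:+; rest ⊤}

Merge at B2: IN[B2] = OUT[B1] = {a: ⊤, b: ⊤, c: ⊤, d: -, e: +, f: ⊤}
Applying B2's transfer function to that IN value gives OUT[B2] (row B2 above).

Answer: {a: ⊤, b: ⊤, c: ⊤, d: -, e: +, f: ⊤}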